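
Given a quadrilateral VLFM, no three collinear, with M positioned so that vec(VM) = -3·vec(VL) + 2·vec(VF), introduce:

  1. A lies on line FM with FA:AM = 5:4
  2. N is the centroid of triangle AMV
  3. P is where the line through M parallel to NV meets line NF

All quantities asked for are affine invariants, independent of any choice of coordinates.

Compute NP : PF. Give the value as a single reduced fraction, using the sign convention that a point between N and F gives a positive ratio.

Set V = (0, 0), L = (1, 0), F = (0, 1), M = (-3, 2); any affine frame gives the same invariant.
1. A lies on line FM with FA:AM = 5:4 ⇒ A = (-5/3, 14/9)
2. N is the centroid of triangle AMV ⇒ N = (-14/9, 32/27)
3. P is where the line through M parallel to NV meets line NF ⇒ P = (-2, 26/21)
P = N + t·(F−N) with t = -2/7, so NP:PF = t:(1−t) = -2/7:9/7

NP:PF = -2/9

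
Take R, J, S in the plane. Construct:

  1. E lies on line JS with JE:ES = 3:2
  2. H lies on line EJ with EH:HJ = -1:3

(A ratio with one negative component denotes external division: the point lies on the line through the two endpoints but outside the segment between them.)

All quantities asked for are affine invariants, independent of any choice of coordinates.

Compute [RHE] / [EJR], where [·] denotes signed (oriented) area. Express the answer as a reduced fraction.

Work in coordinates with R = (0, 0), J = (1, 0), S = (0, 1).
1. E lies on line JS with JE:ES = 3:2 ⇒ E = (2/5, 3/5)
2. H lies on line EJ with EH:HJ = -1:3 ⇒ H = (1/10, 9/10)
2·[RHE] = -3/10, 2·[EJR] = -3/5
[RHE]:[EJR] = -3/10:-3/5 = 1/2

[RHE]:[EJR] = 1/2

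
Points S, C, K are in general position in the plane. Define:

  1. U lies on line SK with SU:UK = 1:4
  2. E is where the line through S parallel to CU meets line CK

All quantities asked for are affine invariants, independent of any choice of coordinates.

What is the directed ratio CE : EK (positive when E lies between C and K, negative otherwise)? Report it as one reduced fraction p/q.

Assign S = (0, 0), C = (1, 0), K = (0, 1) — the answer is frame-independent, so this choice is without loss of generality.
1. U lies on line SK with SU:UK = 1:4 ⇒ U = (0, 1/5)
2. E is where the line through S parallel to CU meets line CK ⇒ E = (5/4, -1/4)
E = C + t·(K−C) with t = -1/4, so CE:EK = t:(1−t) = -1/4:5/4

CE:EK = -1/5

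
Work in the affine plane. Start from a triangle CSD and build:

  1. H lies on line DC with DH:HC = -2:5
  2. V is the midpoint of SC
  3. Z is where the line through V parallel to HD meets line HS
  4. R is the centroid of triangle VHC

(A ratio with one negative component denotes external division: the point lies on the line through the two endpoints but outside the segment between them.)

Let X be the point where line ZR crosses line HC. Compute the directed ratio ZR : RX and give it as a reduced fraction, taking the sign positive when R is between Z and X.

ZR:RX = 2

Work in coordinates with C = (0, 0), S = (1, 0), D = (0, 1).
1. H lies on line DC with DH:HC = -2:5 ⇒ H = (0, 5/3)
2. V is the midpoint of SC ⇒ V = (1/2, 0)
3. Z is where the line through V parallel to HD meets line HS ⇒ Z = (1/2, 5/6)
4. R is the centroid of triangle VHC ⇒ R = (1/6, 5/9)
line ZR meets HC at X = (0, 5/12)
R = Z + t·(X−Z) with t = 2/3, so ZR:RX = 2/3:1/3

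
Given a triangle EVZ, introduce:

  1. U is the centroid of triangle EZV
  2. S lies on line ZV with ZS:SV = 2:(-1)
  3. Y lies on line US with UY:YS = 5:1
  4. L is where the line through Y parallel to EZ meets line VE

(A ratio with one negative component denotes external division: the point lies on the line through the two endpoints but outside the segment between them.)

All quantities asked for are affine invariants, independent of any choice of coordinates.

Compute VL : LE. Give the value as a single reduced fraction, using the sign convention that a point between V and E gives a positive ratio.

Work in coordinates with E = (0, 0), V = (1, 0), Z = (0, 1).
1. U is the centroid of triangle EZV ⇒ U = (1/3, 1/3)
2. S lies on line ZV with ZS:SV = 2:(-1) ⇒ S = (2, -1)
3. Y lies on line US with UY:YS = 5:1 ⇒ Y = (31/18, -7/9)
4. L is where the line through Y parallel to EZ meets line VE ⇒ L = (31/18, 0)
L = V + t·(E−V) with t = -13/18, so VL:LE = t:(1−t) = -13/18:31/18

VL:LE = -13/31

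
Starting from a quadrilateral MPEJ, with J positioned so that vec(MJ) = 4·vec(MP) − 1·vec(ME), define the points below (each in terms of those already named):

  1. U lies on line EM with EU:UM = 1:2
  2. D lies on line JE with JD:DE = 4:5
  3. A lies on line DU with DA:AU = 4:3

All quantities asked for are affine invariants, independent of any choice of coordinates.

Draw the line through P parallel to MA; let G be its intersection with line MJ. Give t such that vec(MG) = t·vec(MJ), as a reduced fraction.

Choose coordinates M = (0, 0), P = (1, 0), E = (0, 1), J = (4, -1).
1. U lies on line EM with EU:UM = 1:2 ⇒ U = (0, 2/3)
2. D lies on line JE with JD:DE = 4:5 ⇒ D = (20/9, -1/9)
3. A lies on line DU with DA:AU = 4:3 ⇒ A = (20/21, 1/3)
through P parallel to MA: direction (20/21, 1/3); meets MJ at G = (7/12, -7/48)
G = M + t·(J−M) with t = 7/48

t = 7/48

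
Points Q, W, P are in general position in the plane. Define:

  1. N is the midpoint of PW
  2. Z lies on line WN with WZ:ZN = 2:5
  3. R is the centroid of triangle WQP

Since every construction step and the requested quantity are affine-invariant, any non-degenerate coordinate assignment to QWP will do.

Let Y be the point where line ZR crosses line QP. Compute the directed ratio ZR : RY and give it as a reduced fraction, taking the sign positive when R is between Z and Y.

Work in coordinates with Q = (0, 0), W = (1, 0), P = (0, 1).
1. N is the midpoint of PW ⇒ N = (1/2, 1/2)
2. Z lies on line WN with WZ:ZN = 2:5 ⇒ Z = (6/7, 1/7)
3. R is the centroid of triangle WQP ⇒ R = (1/3, 1/3)
line ZR meets QP at Y = (0, 5/11)
R = Z + t·(Y−Z) with t = 11/18, so ZR:RY = 11/18:7/18

ZR:RY = 11/7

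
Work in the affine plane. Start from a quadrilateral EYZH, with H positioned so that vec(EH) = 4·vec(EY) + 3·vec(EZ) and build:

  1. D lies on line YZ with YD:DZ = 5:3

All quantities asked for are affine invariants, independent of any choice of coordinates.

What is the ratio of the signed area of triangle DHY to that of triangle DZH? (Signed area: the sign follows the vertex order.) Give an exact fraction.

[DHY]:[DZH] = 5/3

Assign E = (0, 0), Y = (1, 0), Z = (0, 1), H = (4, 3) — the answer is frame-independent, so this choice is without loss of generality.
1. D lies on line YZ with YD:DZ = 5:3 ⇒ D = (3/8, 5/8)
2·[DHY] = -15/4, 2·[DZH] = -9/4
[DHY]:[DZH] = -15/4:-9/4 = 5/3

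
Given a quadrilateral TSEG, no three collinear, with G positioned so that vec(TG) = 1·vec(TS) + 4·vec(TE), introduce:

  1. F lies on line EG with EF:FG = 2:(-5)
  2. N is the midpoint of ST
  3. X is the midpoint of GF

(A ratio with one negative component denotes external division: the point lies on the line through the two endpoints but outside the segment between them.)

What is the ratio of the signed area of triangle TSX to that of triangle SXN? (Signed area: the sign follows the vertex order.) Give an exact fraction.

[TSX]:[SXN] = 2

Choose coordinates T = (0, 0), S = (1, 0), E = (0, 1), G = (1, 4).
1. F lies on line EG with EF:FG = 2:(-5) ⇒ F = (-2/3, -1)
2. N is the midpoint of ST ⇒ N = (1/2, 0)
3. X is the midpoint of GF ⇒ X = (1/6, 3/2)
2·[TSX] = 3/2, 2·[SXN] = 3/4
[TSX]:[SXN] = 3/2:3/4 = 2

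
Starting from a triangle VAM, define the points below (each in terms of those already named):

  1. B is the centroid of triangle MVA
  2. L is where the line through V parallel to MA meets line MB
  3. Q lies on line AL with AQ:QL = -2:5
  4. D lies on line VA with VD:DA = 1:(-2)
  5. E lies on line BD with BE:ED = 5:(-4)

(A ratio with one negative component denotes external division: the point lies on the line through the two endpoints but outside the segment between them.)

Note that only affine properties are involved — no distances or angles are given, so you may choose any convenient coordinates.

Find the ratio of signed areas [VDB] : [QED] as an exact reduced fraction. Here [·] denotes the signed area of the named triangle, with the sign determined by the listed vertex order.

Work in coordinates with V = (0, 0), A = (1, 0), M = (0, 1).
1. B is the centroid of triangle MVA ⇒ B = (1/3, 1/3)
2. L is where the line through V parallel to MA meets line MB ⇒ L = (1, -1)
3. Q lies on line AL with AQ:QL = -2:5 ⇒ Q = (1, 2/3)
4. D lies on line VA with VD:DA = 1:(-2) ⇒ D = (-1, 0)
5. E lies on line BD with BE:ED = 5:(-4) ⇒ E = (-19/3, -4/3)
2·[VDB] = -1/3, 2·[QED] = 8/9
[VDB]:[QED] = -1/3:8/9 = -3/8

[VDB]:[QED] = -3/8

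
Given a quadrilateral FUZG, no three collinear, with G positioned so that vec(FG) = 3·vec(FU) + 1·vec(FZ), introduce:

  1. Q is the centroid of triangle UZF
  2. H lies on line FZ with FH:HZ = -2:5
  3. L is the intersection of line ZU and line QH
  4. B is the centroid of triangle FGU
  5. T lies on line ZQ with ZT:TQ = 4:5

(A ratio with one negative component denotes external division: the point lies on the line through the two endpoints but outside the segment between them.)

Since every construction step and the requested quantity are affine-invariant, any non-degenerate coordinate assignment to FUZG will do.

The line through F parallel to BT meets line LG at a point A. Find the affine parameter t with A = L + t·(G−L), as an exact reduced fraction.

Work in coordinates with F = (0, 0), U = (1, 0), Z = (0, 1), G = (3, 1).
1. Q is the centroid of triangle UZF ⇒ Q = (1/3, 1/3)
2. H lies on line FZ with FH:HZ = -2:5 ⇒ H = (0, -2/3)
3. L is the intersection of line ZU and line QH ⇒ L = (5/12, 7/12)
4. B is the centroid of triangle FGU ⇒ B = (4/3, 1/3)
5. T lies on line ZQ with ZT:TQ = 4:5 ⇒ T = (4/27, 19/27)
through F parallel to BT: direction (-32/27, 10/27); meets LG at A = (-256/235, 16/47)
A = L + t·(G−L) with t = -137/235

t = -137/235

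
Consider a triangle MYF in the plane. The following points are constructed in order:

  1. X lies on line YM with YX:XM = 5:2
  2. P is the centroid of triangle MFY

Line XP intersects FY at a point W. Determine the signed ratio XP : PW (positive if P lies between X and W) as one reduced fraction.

Choose coordinates M = (0, 0), Y = (1, 0), F = (0, 1).
1. X lies on line YM with YX:XM = 5:2 ⇒ X = (2/7, 0)
2. P is the centroid of triangle MFY ⇒ P = (1/3, 1/3)
line XP meets FY at W = (3/8, 5/8)
P = X + t·(W−X) with t = 8/15, so XP:PW = 8/15:7/15

XP:PW = 8/7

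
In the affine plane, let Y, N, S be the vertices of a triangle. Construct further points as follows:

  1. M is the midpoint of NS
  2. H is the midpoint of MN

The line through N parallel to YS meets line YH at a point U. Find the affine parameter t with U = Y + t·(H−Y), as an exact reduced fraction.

Work in coordinates with Y = (0, 0), N = (1, 0), S = (0, 1).
1. M is the midpoint of NS ⇒ M = (1/2, 1/2)
2. H is the midpoint of MN ⇒ H = (3/4, 1/4)
through N parallel to YS: direction (0, 1); meets YH at U = (1, 1/3)
U = Y + t·(H−Y) with t = 4/3

t = 4/3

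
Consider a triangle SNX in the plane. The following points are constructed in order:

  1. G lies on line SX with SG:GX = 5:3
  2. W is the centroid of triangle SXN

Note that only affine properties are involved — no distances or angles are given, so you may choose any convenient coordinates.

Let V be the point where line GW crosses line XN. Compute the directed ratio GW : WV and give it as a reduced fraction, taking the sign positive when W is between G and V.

Set S = (0, 0), N = (1, 0), X = (0, 1); any affine frame gives the same invariant.
1. G lies on line SX with SG:GX = 5:3 ⇒ G = (0, 5/8)
2. W is the centroid of triangle SXN ⇒ W = (1/3, 1/3)
line GW meets XN at V = (3, -2)
W = G + t·(V−G) with t = 1/9, so GW:WV = 1/9:8/9

GW:WV = 1/8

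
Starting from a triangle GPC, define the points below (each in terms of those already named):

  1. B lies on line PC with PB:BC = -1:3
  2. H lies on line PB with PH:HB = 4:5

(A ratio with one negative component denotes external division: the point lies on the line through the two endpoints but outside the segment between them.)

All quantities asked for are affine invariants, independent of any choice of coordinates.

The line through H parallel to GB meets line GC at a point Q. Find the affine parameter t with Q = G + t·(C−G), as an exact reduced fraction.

Set G = (0, 0), P = (1, 0), C = (0, 1); any affine frame gives the same invariant.
1. B lies on line PC with PB:BC = -1:3 ⇒ B = (3/2, -1/2)
2. H lies on line PB with PH:HB = 4:5 ⇒ H = (11/9, -2/9)
through H parallel to GB: direction (3/2, -1/2); meets GC at Q = (0, 5/27)
Q = G + t·(C−G) with t = 5/27

t = 5/27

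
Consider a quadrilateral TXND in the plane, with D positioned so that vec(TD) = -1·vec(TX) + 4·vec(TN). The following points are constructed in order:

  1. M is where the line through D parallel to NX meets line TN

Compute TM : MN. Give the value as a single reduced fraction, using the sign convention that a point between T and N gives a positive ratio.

Work in coordinates with T = (0, 0), X = (1, 0), N = (0, 1), D = (-1, 4).
1. M is where the line through D parallel to NX meets line TN ⇒ M = (0, 3)
M = T + t·(N−T) with t = 3, so TM:MN = t:(1−t) = 3:-2

TM:MN = -3/2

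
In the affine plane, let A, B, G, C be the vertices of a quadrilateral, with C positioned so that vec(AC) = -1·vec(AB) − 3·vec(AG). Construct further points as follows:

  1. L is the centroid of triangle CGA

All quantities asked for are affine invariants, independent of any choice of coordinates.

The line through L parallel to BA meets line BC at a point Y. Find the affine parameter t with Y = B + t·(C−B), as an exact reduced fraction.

t = 2/9

Assign A = (0, 0), B = (1, 0), G = (0, 1), C = (-1, -3) — the answer is frame-independent, so this choice is without loss of generality.
1. L is the centroid of triangle CGA ⇒ L = (-1/3, -2/3)
through L parallel to BA: direction (-1, 0); meets BC at Y = (5/9, -2/3)
Y = B + t·(C−B) with t = 2/9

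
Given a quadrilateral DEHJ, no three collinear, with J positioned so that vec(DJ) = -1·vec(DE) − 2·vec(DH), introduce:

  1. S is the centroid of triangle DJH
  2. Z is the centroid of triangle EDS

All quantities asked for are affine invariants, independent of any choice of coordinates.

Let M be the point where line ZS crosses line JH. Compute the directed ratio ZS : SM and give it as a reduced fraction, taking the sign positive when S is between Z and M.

Choose coordinates D = (0, 0), E = (1, 0), H = (0, 1), J = (-1, -2).
1. S is the centroid of triangle DJH ⇒ S = (-1/3, -1/3)
2. Z is the centroid of triangle EDS ⇒ Z = (2/9, -1/9)
line ZS meets JH at M = (-6/13, -5/13)
S = Z + t·(M−Z) with t = 13/16, so ZS:SM = 13/16:3/16

ZS:SM = 13/3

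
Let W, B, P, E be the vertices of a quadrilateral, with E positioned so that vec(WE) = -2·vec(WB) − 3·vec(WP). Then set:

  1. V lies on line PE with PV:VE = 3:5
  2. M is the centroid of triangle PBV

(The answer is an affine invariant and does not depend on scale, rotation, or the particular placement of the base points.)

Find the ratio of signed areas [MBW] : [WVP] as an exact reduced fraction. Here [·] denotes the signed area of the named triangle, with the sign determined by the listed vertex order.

Work in coordinates with W = (0, 0), B = (1, 0), P = (0, 1), E = (-2, -3).
1. V lies on line PE with PV:VE = 3:5 ⇒ V = (-3/4, -1/2)
2. M is the centroid of triangle PBV ⇒ M = (1/12, 1/6)
2·[MBW] = -1/6, 2·[WVP] = -3/4
[MBW]:[WVP] = -1/6:-3/4 = 2/9

[MBW]:[WVP] = 2/9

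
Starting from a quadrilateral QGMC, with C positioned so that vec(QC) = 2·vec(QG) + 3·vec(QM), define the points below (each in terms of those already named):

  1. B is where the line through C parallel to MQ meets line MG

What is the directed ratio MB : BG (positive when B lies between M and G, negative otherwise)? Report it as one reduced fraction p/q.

Assign Q = (0, 0), G = (1, 0), M = (0, 1), C = (2, 3) — the answer is frame-independent, so this choice is without loss of generality.
1. B is where the line through C parallel to MQ meets line MG ⇒ B = (2, -1)
B = M + t·(G−M) with t = 2, so MB:BG = t:(1−t) = 2:-1

MB:BG = -2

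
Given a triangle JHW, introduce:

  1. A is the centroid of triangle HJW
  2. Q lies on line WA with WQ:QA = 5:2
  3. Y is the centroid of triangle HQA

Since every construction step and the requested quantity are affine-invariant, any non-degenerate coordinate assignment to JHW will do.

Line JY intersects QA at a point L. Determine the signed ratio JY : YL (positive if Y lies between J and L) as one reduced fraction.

Set J = (0, 0), H = (1, 0), W = (0, 1); any affine frame gives the same invariant.
1. A is the centroid of triangle HJW ⇒ A = (1/3, 1/3)
2. Q lies on line WA with WQ:QA = 5:2 ⇒ Q = (5/21, 11/21)
3. Y is the centroid of triangle HQA ⇒ Y = (11/21, 2/7)
line JY meets QA at L = (11/28, 3/14)
Y = J + t·(L−J) with t = 4/3, so JY:YL = 4/3:-1/3

JY:YL = -4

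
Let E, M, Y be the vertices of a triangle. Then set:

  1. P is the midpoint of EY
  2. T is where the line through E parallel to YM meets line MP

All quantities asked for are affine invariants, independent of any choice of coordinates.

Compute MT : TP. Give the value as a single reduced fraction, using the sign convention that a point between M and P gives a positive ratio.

Set E = (0, 0), M = (1, 0), Y = (0, 1); any affine frame gives the same invariant.
1. P is the midpoint of EY ⇒ P = (0, 1/2)
2. T is where the line through E parallel to YM meets line MP ⇒ T = (-1, 1)
T = M + t·(P−M) with t = 2, so MT:TP = t:(1−t) = 2:-1

MT:TP = -2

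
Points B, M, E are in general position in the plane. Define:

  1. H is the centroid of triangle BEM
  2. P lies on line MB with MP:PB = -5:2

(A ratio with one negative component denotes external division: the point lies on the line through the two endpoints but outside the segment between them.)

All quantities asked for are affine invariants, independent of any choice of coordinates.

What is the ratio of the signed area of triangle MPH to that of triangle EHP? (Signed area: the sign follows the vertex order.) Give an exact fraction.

Assign B = (0, 0), M = (1, 0), E = (0, 1) — the answer is frame-independent, so this choice is without loss of generality.
1. H is the centroid of triangle BEM ⇒ H = (1/3, 1/3)
2. P lies on line MB with MP:PB = -5:2 ⇒ P = (-2/3, 0)
2·[MPH] = -5/9, 2·[EHP] = -7/9
[MPH]:[EHP] = -5/9:-7/9 = 5/7

[MPH]:[EHP] = 5/7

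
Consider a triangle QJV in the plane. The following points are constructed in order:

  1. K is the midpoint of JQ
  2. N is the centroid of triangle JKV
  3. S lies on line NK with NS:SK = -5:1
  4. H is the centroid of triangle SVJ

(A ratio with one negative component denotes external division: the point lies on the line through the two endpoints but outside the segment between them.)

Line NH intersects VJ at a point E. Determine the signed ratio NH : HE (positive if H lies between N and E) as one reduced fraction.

Choose coordinates Q = (0, 0), J = (1, 0), V = (0, 1).
1. K is the midpoint of JQ ⇒ K = (1/2, 0)
2. N is the centroid of triangle JKV ⇒ N = (1/2, 1/3)
3. S lies on line NK with NS:SK = -5:1 ⇒ S = (1/2, -1/12)
4. H is the centroid of triangle SVJ ⇒ H = (1/2, 11/36)
line NH meets VJ at E = (1/2, 1/2)
H = N + t·(E−N) with t = -1/6, so NH:HE = -1/6:7/6

NH:HE = -1/7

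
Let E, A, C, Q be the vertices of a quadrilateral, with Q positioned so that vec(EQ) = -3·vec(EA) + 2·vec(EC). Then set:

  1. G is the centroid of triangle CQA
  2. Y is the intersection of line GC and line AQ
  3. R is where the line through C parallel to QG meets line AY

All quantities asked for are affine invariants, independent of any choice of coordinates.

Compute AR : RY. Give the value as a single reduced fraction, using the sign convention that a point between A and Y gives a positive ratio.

AR:RY = -4/3

Choose coordinates E = (0, 0), A = (1, 0), C = (0, 1), Q = (-3, 2).
1. G is the centroid of triangle CQA ⇒ G = (-2/3, 1)
2. Y is the intersection of line GC and line AQ ⇒ Y = (-1, 1)
3. R is where the line through C parallel to QG meets line AY ⇒ R = (-7, 4)
R = A + t·(Y−A) with t = 4, so AR:RY = t:(1−t) = 4:-3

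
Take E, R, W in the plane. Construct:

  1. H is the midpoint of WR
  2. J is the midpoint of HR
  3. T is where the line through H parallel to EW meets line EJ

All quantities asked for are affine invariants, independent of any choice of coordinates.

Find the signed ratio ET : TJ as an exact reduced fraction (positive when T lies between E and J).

ET:TJ = 2

Assign E = (0, 0), R = (1, 0), W = (0, 1) — the answer is frame-independent, so this choice is without loss of generality.
1. H is the midpoint of WR ⇒ H = (1/2, 1/2)
2. J is the midpoint of HR ⇒ J = (3/4, 1/4)
3. T is where the line through H parallel to EW meets line EJ ⇒ T = (1/2, 1/6)
T = E + t·(J−E) with t = 2/3, so ET:TJ = t:(1−t) = 2/3:1/3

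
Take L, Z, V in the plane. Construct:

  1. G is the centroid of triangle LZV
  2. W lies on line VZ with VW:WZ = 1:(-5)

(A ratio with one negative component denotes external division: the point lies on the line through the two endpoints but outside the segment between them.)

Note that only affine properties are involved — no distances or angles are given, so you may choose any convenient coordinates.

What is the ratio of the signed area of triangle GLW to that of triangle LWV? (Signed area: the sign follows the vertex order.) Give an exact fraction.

Assign L = (0, 0), Z = (1, 0), V = (0, 1) — the answer is frame-independent, so this choice is without loss of generality.
1. G is the centroid of triangle LZV ⇒ G = (1/3, 1/3)
2. W lies on line VZ with VW:WZ = 1:(-5) ⇒ W = (-1/4, 5/4)
2·[GLW] = -1/2, 2·[LWV] = -1/4
[GLW]:[LWV] = -1/2:-1/4 = 2

[GLW]:[LWV] = 2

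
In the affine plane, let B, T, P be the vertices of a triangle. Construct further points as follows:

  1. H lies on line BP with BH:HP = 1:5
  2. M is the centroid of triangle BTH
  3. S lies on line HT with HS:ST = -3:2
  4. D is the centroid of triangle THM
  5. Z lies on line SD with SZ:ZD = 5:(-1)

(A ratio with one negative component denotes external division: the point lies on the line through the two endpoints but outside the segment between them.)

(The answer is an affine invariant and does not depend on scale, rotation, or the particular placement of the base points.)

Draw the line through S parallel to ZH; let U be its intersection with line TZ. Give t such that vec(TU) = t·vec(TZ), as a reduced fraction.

t = -2

Work in coordinates with B = (0, 0), T = (1, 0), P = (0, 1).
1. H lies on line BP with BH:HP = 1:5 ⇒ H = (0, 1/6)
2. M is the centroid of triangle BTH ⇒ M = (1/3, 1/18)
3. S lies on line HT with HS:ST = -3:2 ⇒ S = (3, -1/3)
4. D is the centroid of triangle THM ⇒ D = (4/9, 2/27)
5. Z lies on line SD with SZ:ZD = 5:(-1) ⇒ Z = (-7/36, 19/108)
through S parallel to ZH: direction (7/36, -1/108); meets TZ at U = (61/18, -19/54)
U = T + t·(Z−T) with t = -2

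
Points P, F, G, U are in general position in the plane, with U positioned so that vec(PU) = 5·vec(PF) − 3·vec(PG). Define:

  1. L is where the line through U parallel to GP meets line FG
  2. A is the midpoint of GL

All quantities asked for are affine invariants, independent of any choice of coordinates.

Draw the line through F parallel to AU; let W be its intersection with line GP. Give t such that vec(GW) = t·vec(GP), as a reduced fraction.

t = 2/5

Work in coordinates with P = (0, 0), F = (1, 0), G = (0, 1), U = (5, -3).
1. L is where the line through U parallel to GP meets line FG ⇒ L = (5, -4)
2. A is the midpoint of GL ⇒ A = (5/2, -3/2)
through F parallel to AU: direction (5/2, -3/2); meets GP at W = (0, 3/5)
W = G + t·(P−G) with t = 2/5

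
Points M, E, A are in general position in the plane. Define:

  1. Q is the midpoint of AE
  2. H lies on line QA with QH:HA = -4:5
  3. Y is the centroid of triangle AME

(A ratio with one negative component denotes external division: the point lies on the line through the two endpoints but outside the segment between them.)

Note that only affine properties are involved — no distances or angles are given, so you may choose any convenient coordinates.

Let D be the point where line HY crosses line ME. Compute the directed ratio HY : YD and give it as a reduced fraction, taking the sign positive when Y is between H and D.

HY:YD = -11/2

Choose coordinates M = (0, 0), E = (1, 0), A = (0, 1).
1. Q is the midpoint of AE ⇒ Q = (1/2, 1/2)
2. H lies on line QA with QH:HA = -4:5 ⇒ H = (5/2, -3/2)
3. Y is the centroid of triangle AME ⇒ Y = (1/3, 1/3)
line HY meets ME at D = (8/11, 0)
Y = H + t·(D−H) with t = 11/9, so HY:YD = 11/9:-2/9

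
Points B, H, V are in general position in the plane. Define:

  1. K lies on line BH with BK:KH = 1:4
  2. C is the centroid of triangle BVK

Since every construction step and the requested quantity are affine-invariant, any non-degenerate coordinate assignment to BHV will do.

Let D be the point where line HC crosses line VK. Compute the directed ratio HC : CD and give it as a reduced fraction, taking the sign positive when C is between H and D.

Work in coordinates with B = (0, 0), H = (1, 0), V = (0, 1).
1. K lies on line BH with BK:KH = 1:4 ⇒ K = (1/5, 0)
2. C is the centroid of triangle BVK ⇒ C = (1/15, 1/3)
line HC meets VK at D = (9/65, 4/13)
C = H + t·(D−H) with t = 13/12, so HC:CD = 13/12:-1/12

HC:CD = -13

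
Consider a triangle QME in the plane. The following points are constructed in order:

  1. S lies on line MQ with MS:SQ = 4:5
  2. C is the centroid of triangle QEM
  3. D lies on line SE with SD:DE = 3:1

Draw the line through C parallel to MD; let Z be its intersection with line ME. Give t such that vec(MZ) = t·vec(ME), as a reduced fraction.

Choose coordinates Q = (0, 0), M = (1, 0), E = (0, 1).
1. S lies on line MQ with MS:SQ = 4:5 ⇒ S = (5/9, 0)
2. C is the centroid of triangle QEM ⇒ C = (1/3, 1/3)
3. D lies on line SE with SD:DE = 3:1 ⇒ D = (5/36, 3/4)
through C parallel to MD: direction (-31/36, 3/4); meets ME at Z = (35/12, -23/12)
Z = M + t·(E−M) with t = -23/12

t = -23/12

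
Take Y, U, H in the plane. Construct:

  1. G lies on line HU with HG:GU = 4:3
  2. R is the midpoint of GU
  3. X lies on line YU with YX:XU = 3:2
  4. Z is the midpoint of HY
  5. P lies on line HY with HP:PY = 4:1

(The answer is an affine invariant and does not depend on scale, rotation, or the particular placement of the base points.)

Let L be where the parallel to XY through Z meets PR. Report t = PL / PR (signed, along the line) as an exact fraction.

Choose coordinates Y = (0, 0), U = (1, 0), H = (0, 1).
1. G lies on line HU with HG:GU = 4:3 ⇒ G = (4/7, 3/7)
2. R is the midpoint of GU ⇒ R = (11/14, 3/14)
3. X lies on line YU with YX:XU = 3:2 ⇒ X = (3/5, 0)
4. Z is the midpoint of HY ⇒ Z = (0, 1/2)
5. P lies on line HY with HP:PY = 4:1 ⇒ P = (0, 1/5)
through Z parallel to XY: direction (-3/5, 0); meets PR at L = (33/2, 1/2)
L = P + t·(R−P) with t = 21

t = 21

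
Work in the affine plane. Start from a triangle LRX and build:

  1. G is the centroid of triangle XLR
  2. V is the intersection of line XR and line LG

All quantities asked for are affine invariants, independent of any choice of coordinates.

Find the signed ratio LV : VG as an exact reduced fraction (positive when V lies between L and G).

LV:VG = -3

Choose coordinates L = (0, 0), R = (1, 0), X = (0, 1).
1. G is the centroid of triangle XLR ⇒ G = (1/3, 1/3)
2. V is the intersection of line XR and line LG ⇒ V = (1/2, 1/2)
V = L + t·(G−L) with t = 3/2, so LV:VG = t:(1−t) = 3/2:-1/2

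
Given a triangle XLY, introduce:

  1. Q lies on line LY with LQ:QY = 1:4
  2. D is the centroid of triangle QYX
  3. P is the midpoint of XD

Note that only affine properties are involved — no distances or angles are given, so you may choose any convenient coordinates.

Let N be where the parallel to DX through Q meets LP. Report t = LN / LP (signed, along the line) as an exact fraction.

Set X = (0, 0), L = (1, 0), Y = (0, 1); any affine frame gives the same invariant.
1. Q lies on line LY with LQ:QY = 1:4 ⇒ Q = (4/5, 1/5)
2. D is the centroid of triangle QYX ⇒ D = (4/15, 2/5)
3. P is the midpoint of XD ⇒ P = (2/15, 1/5)
through Q parallel to DX: direction (-4/15, -2/5); meets LP at N = (32/45, 1/15)
N = L + t·(P−L) with t = 1/3

t = 1/3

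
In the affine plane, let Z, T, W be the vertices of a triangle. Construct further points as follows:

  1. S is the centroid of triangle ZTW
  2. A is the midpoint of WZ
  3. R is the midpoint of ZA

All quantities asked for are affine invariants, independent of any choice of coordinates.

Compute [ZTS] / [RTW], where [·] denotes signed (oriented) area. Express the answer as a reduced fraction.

[ZTS]:[RTW] = 4/9

Set Z = (0, 0), T = (1, 0), W = (0, 1); any affine frame gives the same invariant.
1. S is the centroid of triangle ZTW ⇒ S = (1/3, 1/3)
2. A is the midpoint of WZ ⇒ A = (0, 1/2)
3. R is the midpoint of ZA ⇒ R = (0, 1/4)
2·[ZTS] = 1/3, 2·[RTW] = 3/4
[ZTS]:[RTW] = 1/3:3/4 = 4/9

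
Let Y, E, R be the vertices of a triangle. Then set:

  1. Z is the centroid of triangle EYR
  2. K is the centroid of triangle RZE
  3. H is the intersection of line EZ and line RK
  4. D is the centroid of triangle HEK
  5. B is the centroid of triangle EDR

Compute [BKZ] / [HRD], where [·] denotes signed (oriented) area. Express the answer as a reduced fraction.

[BKZ]:[HRD] = -1/3

Set Y = (0, 0), E = (1, 0), R = (0, 1); any affine frame gives the same invariant.
1. Z is the centroid of triangle EYR ⇒ Z = (1/3, 1/3)
2. K is the centroid of triangle RZE ⇒ K = (4/9, 4/9)
3. H is the intersection of line EZ and line RK ⇒ H = (2/3, 1/6)
4. D is the centroid of triangle HEK ⇒ D = (19/27, 11/54)
5. B is the centroid of triangle EDR ⇒ B = (46/81, 65/162)
2·[BKZ] = 1/54, 2·[HRD] = -1/18
[BKZ]:[HRD] = 1/54:-1/18 = -1/3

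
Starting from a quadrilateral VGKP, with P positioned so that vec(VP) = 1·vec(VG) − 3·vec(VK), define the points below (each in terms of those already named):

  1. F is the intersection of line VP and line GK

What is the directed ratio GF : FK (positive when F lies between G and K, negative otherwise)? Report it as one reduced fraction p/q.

GF:FK = -3

Choose coordinates V = (0, 0), G = (1, 0), K = (0, 1), P = (1, -3).
1. F is the intersection of line VP and line GK ⇒ F = (-1/2, 3/2)
F = G + t·(K−G) with t = 3/2, so GF:FK = t:(1−t) = 3/2:-1/2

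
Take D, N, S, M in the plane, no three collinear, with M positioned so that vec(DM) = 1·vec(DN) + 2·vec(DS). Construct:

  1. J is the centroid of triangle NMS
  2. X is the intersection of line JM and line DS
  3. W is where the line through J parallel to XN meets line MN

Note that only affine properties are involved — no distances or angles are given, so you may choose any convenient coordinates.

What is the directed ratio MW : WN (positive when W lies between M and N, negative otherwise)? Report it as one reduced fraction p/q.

MW:WN = 1/2

Choose coordinates D = (0, 0), N = (1, 0), S = (0, 1), M = (1, 2).
1. J is the centroid of triangle NMS ⇒ J = (2/3, 1)
2. X is the intersection of line JM and line DS ⇒ X = (0, -1)
3. W is where the line through J parallel to XN meets line MN ⇒ W = (1, 4/3)
W = M + t·(N−M) with t = 1/3, so MW:WN = t:(1−t) = 1/3:2/3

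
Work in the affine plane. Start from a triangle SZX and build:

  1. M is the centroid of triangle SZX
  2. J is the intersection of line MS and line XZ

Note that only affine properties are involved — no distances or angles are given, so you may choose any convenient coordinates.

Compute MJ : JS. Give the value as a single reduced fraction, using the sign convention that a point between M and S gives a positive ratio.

MJ:JS = -1/3

Set S = (0, 0), Z = (1, 0), X = (0, 1); any affine frame gives the same invariant.
1. M is the centroid of triangle SZX ⇒ M = (1/3, 1/3)
2. J is the intersection of line MS and line XZ ⇒ J = (1/2, 1/2)
J = M + t·(S−M) with t = -1/2, so MJ:JS = t:(1−t) = -1/2:3/2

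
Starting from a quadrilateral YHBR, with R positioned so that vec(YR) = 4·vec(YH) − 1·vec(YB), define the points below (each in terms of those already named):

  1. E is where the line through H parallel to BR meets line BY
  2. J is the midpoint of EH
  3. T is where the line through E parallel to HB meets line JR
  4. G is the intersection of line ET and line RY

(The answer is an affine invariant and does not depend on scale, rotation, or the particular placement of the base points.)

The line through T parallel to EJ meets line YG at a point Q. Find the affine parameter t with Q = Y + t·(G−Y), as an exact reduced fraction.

Choose coordinates Y = (0, 0), H = (1, 0), B = (0, 1), R = (4, -1).
1. E is where the line through H parallel to BR meets line BY ⇒ E = (0, 1/2)
2. J is the midpoint of EH ⇒ J = (1/2, 1/4)
3. T is where the line through E parallel to HB meets line JR ⇒ T = (1/9, 7/18)
4. G is the intersection of line ET and line RY ⇒ G = (2/3, -1/6)
through T parallel to EJ: direction (1/2, -1/4); meets YG at Q = (16/9, -4/9)
Q = Y + t·(G−Y) with t = 8/3

t = 8/3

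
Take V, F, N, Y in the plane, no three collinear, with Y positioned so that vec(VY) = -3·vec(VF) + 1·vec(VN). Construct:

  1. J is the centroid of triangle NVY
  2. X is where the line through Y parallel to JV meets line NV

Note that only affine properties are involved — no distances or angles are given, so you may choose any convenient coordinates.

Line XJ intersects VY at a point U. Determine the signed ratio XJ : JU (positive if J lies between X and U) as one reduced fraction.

XJ:JU = -4

Choose coordinates V = (0, 0), F = (1, 0), N = (0, 1), Y = (-3, 1).
1. J is the centroid of triangle NVY ⇒ J = (-1, 2/3)
2. X is where the line through Y parallel to JV meets line NV ⇒ X = (0, -1)
line XJ meets VY at U = (-3/4, 1/4)
J = X + t·(U−X) with t = 4/3, so XJ:JU = 4/3:-1/3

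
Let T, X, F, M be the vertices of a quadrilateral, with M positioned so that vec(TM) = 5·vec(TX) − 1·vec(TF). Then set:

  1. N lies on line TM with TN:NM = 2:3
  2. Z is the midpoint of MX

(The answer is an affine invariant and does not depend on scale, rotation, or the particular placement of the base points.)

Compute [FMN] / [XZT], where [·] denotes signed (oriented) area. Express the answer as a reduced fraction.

[FMN]:[XZT] = 6

Set T = (0, 0), X = (1, 0), F = (0, 1), M = (5, -1); any affine frame gives the same invariant.
1. N lies on line TM with TN:NM = 2:3 ⇒ N = (2, -2/5)
2. Z is the midpoint of MX ⇒ Z = (3, -1/2)
2·[FMN] = -3, 2·[XZT] = -1/2
[FMN]:[XZT] = -3:-1/2 = 6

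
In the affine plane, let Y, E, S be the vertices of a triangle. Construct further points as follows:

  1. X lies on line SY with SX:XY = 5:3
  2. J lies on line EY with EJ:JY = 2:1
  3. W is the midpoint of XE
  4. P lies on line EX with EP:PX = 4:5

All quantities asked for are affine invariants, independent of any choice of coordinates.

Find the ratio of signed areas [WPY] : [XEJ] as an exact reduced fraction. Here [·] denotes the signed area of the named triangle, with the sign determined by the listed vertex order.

Set Y = (0, 0), E = (1, 0), S = (0, 1); any affine frame gives the same invariant.
1. X lies on line SY with SX:XY = 5:3 ⇒ X = (0, 3/8)
2. J lies on line EY with EJ:JY = 2:1 ⇒ J = (1/3, 0)
3. W is the midpoint of XE ⇒ W = (1/2, 3/16)
4. P lies on line EX with EP:PX = 4:5 ⇒ P = (5/9, 1/6)
2·[WPY] = -1/48, 2·[XEJ] = -1/4
[WPY]:[XEJ] = -1/48:-1/4 = 1/12

[WPY]:[XEJ] = 1/12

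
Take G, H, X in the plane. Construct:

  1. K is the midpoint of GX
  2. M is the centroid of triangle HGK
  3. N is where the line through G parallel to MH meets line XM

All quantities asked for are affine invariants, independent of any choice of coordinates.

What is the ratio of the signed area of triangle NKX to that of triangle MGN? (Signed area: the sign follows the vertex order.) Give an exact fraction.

Choose coordinates G = (0, 0), H = (1, 0), X = (0, 1).
1. K is the midpoint of GX ⇒ K = (0, 1/2)
2. M is the centroid of triangle HGK ⇒ M = (1/3, 1/6)
3. N is where the line through G parallel to MH meets line XM ⇒ N = (4/9, -1/9)
2·[NKX] = -2/9, 2·[MGN] = 1/9
[NKX]:[MGN] = -2/9:1/9 = -2

[NKX]:[MGN] = -2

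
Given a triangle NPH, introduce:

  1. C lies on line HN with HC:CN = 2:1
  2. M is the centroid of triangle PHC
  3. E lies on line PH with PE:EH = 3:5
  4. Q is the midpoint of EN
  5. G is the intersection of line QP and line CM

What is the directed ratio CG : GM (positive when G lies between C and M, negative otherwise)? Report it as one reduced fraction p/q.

Work in coordinates with N = (0, 0), P = (1, 0), H = (0, 1).
1. C lies on line HN with HC:CN = 2:1 ⇒ C = (0, 1/3)
2. M is the centroid of triangle PHC ⇒ M = (1/3, 4/9)
3. E lies on line PH with PE:EH = 3:5 ⇒ E = (5/8, 3/8)
4. Q is the midpoint of EN ⇒ Q = (5/16, 3/16)
5. G is the intersection of line QP and line CM ⇒ G = (-1/10, 3/10)
G = C + t·(M−C) with t = -3/10, so CG:GM = t:(1−t) = -3/10:13/10

CG:GM = -3/13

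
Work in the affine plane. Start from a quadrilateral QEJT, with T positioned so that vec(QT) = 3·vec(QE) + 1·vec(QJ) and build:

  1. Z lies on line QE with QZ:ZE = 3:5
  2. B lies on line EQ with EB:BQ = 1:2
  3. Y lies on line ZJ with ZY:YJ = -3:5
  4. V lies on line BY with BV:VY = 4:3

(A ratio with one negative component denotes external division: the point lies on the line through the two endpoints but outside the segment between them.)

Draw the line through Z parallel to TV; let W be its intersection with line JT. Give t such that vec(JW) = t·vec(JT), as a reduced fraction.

Set Q = (0, 0), E = (1, 0), J = (0, 1), T = (3, 1); any affine frame gives the same invariant.
1. Z lies on line QE with QZ:ZE = 3:5 ⇒ Z = (3/8, 0)
2. B lies on line EQ with EB:BQ = 1:2 ⇒ B = (2/3, 0)
3. Y lies on line ZJ with ZY:YJ = -3:5 ⇒ Y = (15/16, -3/2)
4. V lies on line BY with BV:VY = 4:3 ⇒ V = (23/28, -6/7)
through Z parallel to TV: direction (-61/28, -13/7); meets JT at W = (161/104, 1)
W = J + t·(T−J) with t = 161/312

t = 161/312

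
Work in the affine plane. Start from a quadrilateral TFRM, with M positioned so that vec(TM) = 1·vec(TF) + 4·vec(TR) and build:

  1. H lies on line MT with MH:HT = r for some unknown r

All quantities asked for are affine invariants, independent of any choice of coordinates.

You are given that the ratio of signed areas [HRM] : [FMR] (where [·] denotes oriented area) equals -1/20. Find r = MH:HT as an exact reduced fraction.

Assign T = (0, 0), F = (1, 0), R = (0, 1), M = (1, 4) — the answer is frame-independent, so this choice is without loss of generality.
1. With MH:HT = r, write λ = r/(r+1) so H = M + λ·(T−M); H is affine-linear in λ
Every point depending on H is an affine combination of H and λ-independent points, so each such coordinate is linear in λ; the λ² term in each signed area is a multiple of (T−M)×(T−M) = 0, so 2·[HRM] and 2·[FMR] are each linear in λ. Evaluating at λ=0 and λ=1:
  2·[HRM] = −λ,   2·[FMR] = 4
So [HRM]:[FMR] = (−λ) / (4). Setting this equal to -1/20:
  −λ = -1/20·(4)  ⇒  λ = 1/5
Then r = λ/(1−λ) = (1/5)/(4/5) = 1/4. Check: with r = 1/4, H = (4/5, 16/5) and [HRM]:[FMR] = -1/20 as required.

r = 1/4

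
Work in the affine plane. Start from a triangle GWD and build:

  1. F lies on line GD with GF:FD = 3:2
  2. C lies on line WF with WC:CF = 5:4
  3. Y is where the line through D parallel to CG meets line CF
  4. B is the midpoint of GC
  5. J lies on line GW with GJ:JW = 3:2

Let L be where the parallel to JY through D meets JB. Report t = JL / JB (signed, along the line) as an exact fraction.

t = -116/39

Work in coordinates with G = (0, 0), W = (1, 0), D = (0, 1).
1. F lies on line GD with GF:FD = 3:2 ⇒ F = (0, 3/5)
2. C lies on line WF with WC:CF = 5:4 ⇒ C = (4/9, 1/3)
3. Y is where the line through D parallel to CG meets line CF ⇒ Y = (-8/27, 7/9)
4. B is the midpoint of GC ⇒ B = (2/9, 1/6)
5. J lies on line GW with GJ:JW = 3:2 ⇒ J = (3/5, 0)
through D parallel to JY: direction (-121/135, 7/9); meets JB at L = (605/351, -58/117)
L = J + t·(B−J) with t = -116/39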